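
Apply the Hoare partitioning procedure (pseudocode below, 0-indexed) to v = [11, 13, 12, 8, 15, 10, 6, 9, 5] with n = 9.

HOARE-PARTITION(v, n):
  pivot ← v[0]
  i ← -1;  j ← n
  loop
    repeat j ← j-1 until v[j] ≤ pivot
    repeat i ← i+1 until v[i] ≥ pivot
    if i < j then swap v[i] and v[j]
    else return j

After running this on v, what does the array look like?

pivot=11
j stops at 8 (5), i stops at 0 (11); swap ⇒ [5, 13, 12, 8, 15, 10, 6, 9, 11]
j stops at 7 (9), i stops at 1 (13); swap ⇒ [5, 9, 12, 8, 15, 10, 6, 13, 11]
j stops at 6 (6), i stops at 2 (12); swap ⇒ [5, 9, 6, 8, 15, 10, 12, 13, 11]
j stops at 5 (10), i stops at 4 (15); swap ⇒ [5, 9, 6, 8, 10, 15, 12, 13, 11]
j stops at 4, i stops at 5; i≥j ⇒ return 4. v=[5, 9, 6, 8, 10, 15, 12, 13, 11]

[5, 9, 6, 8, 10, 15, 12, 13, 11]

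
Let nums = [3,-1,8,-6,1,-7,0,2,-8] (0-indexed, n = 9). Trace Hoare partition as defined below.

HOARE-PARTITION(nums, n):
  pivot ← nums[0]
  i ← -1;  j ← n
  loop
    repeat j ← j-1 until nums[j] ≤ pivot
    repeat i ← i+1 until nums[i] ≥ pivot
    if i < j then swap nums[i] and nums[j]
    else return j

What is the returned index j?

6

pivot=3
j stops at 8 (-8), i stops at 0 (3); swap ⇒ [-8,-1,8,-6,1,-7,0,2,3]
j stops at 7 (2), i stops at 2 (8); swap ⇒ [-8,-1,2,-6,1,-7,0,8,3]
j stops at 6, i stops at 7; i≥j ⇒ return 6. nums=[-8,-1,2,-6,1,-7,0,8,3]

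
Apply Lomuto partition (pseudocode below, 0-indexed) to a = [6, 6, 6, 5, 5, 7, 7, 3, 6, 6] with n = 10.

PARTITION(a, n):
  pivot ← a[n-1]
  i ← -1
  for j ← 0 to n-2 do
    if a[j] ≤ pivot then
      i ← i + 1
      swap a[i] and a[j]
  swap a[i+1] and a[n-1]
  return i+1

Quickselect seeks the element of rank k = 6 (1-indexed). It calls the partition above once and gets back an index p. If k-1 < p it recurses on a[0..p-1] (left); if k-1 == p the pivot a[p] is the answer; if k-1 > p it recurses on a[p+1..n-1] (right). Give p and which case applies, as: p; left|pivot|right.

7; left

pivot = a[9] = 6; i = -1
j=0: a[0]=6 ≤ 6 → i=0, swap a[0],a[0] (no change) → [6, 6, 6, 5, 5, 7, 7, 3, 6, 6]
j=1: a[1]=6 ≤ 6 → i=1, swap a[1],a[1] (no change) → [6, 6, 6, 5, 5, 7, 7, 3, 6, 6]
j=2: a[2]=6 ≤ 6 → i=2, swap a[2],a[2] (no change) → [6, 6, 6, 5, 5, 7, 7, 3, 6, 6]
j=3: a[3]=5 ≤ 6 → i=3, swap a[3],a[3] (no change) → [6, 6, 6, 5, 5, 7, 7, 3, 6, 6]
j=4: a[4]=5 ≤ 6 → i=4, swap a[4],a[4] (no change) → [6, 6, 6, 5, 5, 7, 7, 3, 6, 6]
j=5: a[5]=7 > 6 → no swap
j=6: a[6]=7 > 6 → no swap
j=7: a[7]=3 ≤ 6 → i=5, swap a[5],a[7] → [6, 6, 6, 5, 5, 3, 7, 7, 6, 6]
j=8: a[8]=6 ≤ 6 → i=6, swap a[6],a[8] → [6, 6, 6, 5, 5, 3, 6, 7, 7, 6]
final swap a[7],a[9] → [6, 6, 6, 5, 5, 3, 6, 6, 7, 7]; return 7
p = 7; k-1 = 5 < 7 ⇒ left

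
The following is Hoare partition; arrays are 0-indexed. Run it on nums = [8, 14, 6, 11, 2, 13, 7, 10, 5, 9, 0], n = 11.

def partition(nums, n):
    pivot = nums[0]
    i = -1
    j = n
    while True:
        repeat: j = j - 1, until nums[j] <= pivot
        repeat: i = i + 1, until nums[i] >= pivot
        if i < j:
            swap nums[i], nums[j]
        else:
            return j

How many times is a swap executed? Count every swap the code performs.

3

pivot = nums[0] = 8; i = -1, j = 11
j→10 (nums[10]=0≤8), i→0 (nums[0]=8≥8); i<j, swap → [0, 14, 6, 11, 2, 13, 7, 10, 5, 9, 8]
j→8 (nums[8]=5≤8), i→1 (nums[1]=14≥8); i<j, swap → [0, 5, 6, 11, 2, 13, 7, 10, 14, 9, 8]
j→6 (nums[6]=7≤8), i→3 (nums[3]=11≥8); i<j, swap → [0, 5, 6, 7, 2, 13, 11, 10, 14, 9, 8]
j→4, i→5; i≥j, return j=4. nums = [0, 5, 6, 7, 2, 13, 11, 10, 14, 9, 8]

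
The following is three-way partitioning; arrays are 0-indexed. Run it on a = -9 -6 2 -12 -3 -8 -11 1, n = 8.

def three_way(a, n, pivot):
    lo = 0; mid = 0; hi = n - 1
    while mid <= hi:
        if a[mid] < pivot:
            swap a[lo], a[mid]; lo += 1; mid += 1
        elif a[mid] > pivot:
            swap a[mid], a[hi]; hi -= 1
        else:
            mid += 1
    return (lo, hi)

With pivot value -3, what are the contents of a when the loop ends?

-9 -6 -11 -12 -8 -3 1 2

pivot = -3; lo=0, mid=0, hi=7
a[mid]=-9<-3: swap a[0],a[0]; lo=1,mid=1 → -9 -6 2 -12 -3 -8 -11 1
a[mid]=-6<-3: swap a[1],a[1]; lo=2,mid=2 → -9 -6 2 -12 -3 -8 -11 1
a[mid]=2>-3: swap a[2],a[7]; hi=6 → -9 -6 1 -12 -3 -8 -11 2
a[mid]=1>-3: swap a[2],a[6]; hi=5 → -9 -6 -11 -12 -3 -8 1 2
a[mid]=-11<-3: swap a[2],a[2]; lo=3,mid=3 → -9 -6 -11 -12 -3 -8 1 2
a[mid]=-12<-3: swap a[3],a[3]; lo=4,mid=4 → -9 -6 -11 -12 -3 -8 1 2
a[mid]=-3=-3: mid=5
a[mid]=-8<-3: swap a[4],a[5]; lo=5,mid=6 → -9 -6 -11 -12 -8 -3 1 2
end: lo=5, hi=5; a = -9 -6 -11 -12 -8 -3 1 2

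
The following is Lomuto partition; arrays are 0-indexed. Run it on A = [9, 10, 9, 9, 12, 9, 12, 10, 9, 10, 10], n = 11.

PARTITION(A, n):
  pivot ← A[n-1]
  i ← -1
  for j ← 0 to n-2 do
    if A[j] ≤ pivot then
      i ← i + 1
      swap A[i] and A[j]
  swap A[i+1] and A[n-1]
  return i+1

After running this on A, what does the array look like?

[9, 10, 9, 9, 9, 10, 9, 10, 10, 12, 12]

pivot=10, i=-1
j=0: 9≤10, i=0, swap(0,0) ⇒ [9, 10, 9, 9, 12, 9, 12, 10, 9, 10, 10]
j=1: 10≤10, i=1, swap(1,1) ⇒ [9, 10, 9, 9, 12, 9, 12, 10, 9, 10, 10]
j=2: 9≤10, i=2, swap(2,2) ⇒ [9, 10, 9, 9, 12, 9, 12, 10, 9, 10, 10]
j=3: 9≤10, i=3, swap(3,3) ⇒ [9, 10, 9, 9, 12, 9, 12, 10, 9, 10, 10]
j=4: 12>10, skip
j=5: 9≤10, i=4, swap(4,5) ⇒ [9, 10, 9, 9, 9, 12, 12, 10, 9, 10, 10]
j=6: 12>10, skip
j=7: 10≤10, i=5, swap(5,7) ⇒ [9, 10, 9, 9, 9, 10, 12, 12, 9, 10, 10]
j=8: 9≤10, i=6, swap(6,8) ⇒ [9, 10, 9, 9, 9, 10, 9, 12, 12, 10, 10]
j=9: 10≤10, i=7, swap(7,9) ⇒ [9, 10, 9, 9, 9, 10, 9, 10, 12, 12, 10]
swap(8,10) ⇒ [9, 10, 9, 9, 9, 10, 9, 10, 10, 12, 12]; return 8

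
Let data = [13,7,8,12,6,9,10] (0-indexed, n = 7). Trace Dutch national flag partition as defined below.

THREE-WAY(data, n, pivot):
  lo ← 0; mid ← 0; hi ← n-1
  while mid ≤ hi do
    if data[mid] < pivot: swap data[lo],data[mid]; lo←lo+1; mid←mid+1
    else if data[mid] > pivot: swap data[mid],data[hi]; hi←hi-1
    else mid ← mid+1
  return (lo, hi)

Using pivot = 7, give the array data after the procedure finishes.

pivot = 7; lo=0, mid=0, hi=6
data[mid]=13>7: swap data[0],data[6]; hi=5 → [10,7,8,12,6,9,13]
data[mid]=10>7: swap data[0],data[5]; hi=4 → [9,7,8,12,6,10,13]
data[mid]=9>7: swap data[0],data[4]; hi=3 → [6,7,8,12,9,10,13]
data[mid]=6<7: swap data[0],data[0]; lo=1,mid=1 → [6,7,8,12,9,10,13]
data[mid]=7=7: mid=2
data[mid]=8>7: swap data[2],data[3]; hi=2 → [6,7,12,8,9,10,13]
data[mid]=12>7: swap data[2],data[2]; hi=1 → [6,7,12,8,9,10,13]
end: lo=1, hi=1; data = [6,7,12,8,9,10,13]

[6,7,12,8,9,10,13]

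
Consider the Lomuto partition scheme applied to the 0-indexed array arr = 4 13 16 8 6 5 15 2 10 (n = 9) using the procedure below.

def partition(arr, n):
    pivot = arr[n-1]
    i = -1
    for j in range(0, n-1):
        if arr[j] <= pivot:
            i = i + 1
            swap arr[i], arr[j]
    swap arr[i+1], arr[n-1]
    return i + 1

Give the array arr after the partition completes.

pivot = arr[8] = 10; i = -1
j=0: arr[0]=4 ≤ 10 → i=0, swap arr[0],arr[0] (no change) → 4 13 16 8 6 5 15 2 10
j=1: arr[1]=13 > 10 → no swap
j=2: arr[2]=16 > 10 → no swap
j=3: arr[3]=8 ≤ 10 → i=1, swap arr[1],arr[3] → 4 8 16 13 6 5 15 2 10
j=4: arr[4]=6 ≤ 10 → i=2, swap arr[2],arr[4] → 4 8 6 13 16 5 15 2 10
j=5: arr[5]=5 ≤ 10 → i=3, swap arr[3],arr[5] → 4 8 6 5 16 13 15 2 10
j=6: arr[6]=15 > 10 → no swap
j=7: arr[7]=2 ≤ 10 → i=4, swap arr[4],arr[7] → 4 8 6 5 2 13 15 16 10
final swap arr[5],arr[8] → 4 8 6 5 2 10 15 16 13; return 5

4 8 6 5 2 10 15 16 13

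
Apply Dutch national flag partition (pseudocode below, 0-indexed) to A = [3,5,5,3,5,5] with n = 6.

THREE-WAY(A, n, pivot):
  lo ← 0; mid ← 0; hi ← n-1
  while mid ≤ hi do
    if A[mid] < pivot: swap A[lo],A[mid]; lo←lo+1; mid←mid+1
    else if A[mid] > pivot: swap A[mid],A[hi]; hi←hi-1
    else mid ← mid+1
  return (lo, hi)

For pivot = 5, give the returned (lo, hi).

lo=0 mid=0 hi=5
3<5: swap(0,0), lo=1 mid=1 ⇒ [3,5,5,3,5,5]
5=5: mid=2
5=5: mid=3
3<5: swap(1,3), lo=2 mid=4 ⇒ [3,3,5,5,5,5]
5=5: mid=5
5=5: mid=6
done. lo=2 hi=5; A=[3,3,5,5,5,5]

(2, 5)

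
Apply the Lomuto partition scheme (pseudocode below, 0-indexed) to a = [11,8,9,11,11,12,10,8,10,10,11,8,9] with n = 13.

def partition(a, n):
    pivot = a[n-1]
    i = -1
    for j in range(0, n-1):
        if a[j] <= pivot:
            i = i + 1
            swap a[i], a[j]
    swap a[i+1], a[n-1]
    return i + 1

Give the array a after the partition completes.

[8,9,8,8,9,12,10,11,10,10,11,11,11]

pivot=9, i=-1
j=0: 11>9, skip
j=1: 8≤9, i=0, swap(0,1) ⇒ [8,11,9,11,11,12,10,8,10,10,11,8,9]
j=2: 9≤9, i=1, swap(1,2) ⇒ [8,9,11,11,11,12,10,8,10,10,11,8,9]
j=3: 11>9, skip
j=4: 11>9, skip
j=5: 12>9, skip
j=6: 10>9, skip
j=7: 8≤9, i=2, swap(2,7) ⇒ [8,9,8,11,11,12,10,11,10,10,11,8,9]
j=8: 10>9, skip
j=9: 10>9, skip
j=10: 11>9, skip
j=11: 8≤9, i=3, swap(3,11) ⇒ [8,9,8,8,11,12,10,11,10,10,11,11,9]
swap(4,12) ⇒ [8,9,8,8,9,12,10,11,10,10,11,11,11]; return 4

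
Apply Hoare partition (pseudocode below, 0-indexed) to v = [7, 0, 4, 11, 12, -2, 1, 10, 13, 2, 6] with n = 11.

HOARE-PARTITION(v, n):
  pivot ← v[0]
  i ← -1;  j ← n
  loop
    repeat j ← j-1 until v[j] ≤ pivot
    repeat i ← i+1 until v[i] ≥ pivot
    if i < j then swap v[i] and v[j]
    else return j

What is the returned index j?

pivot = v[0] = 7; i = -1, j = 11
j→10 (v[10]=6≤7), i→0 (v[0]=7≥7); i<j, swap → [6, 0, 4, 11, 12, -2, 1, 10, 13, 2, 7]
j→9 (v[9]=2≤7), i→3 (v[3]=11≥7); i<j, swap → [6, 0, 4, 2, 12, -2, 1, 10, 13, 11, 7]
j→6 (v[6]=1≤7), i→4 (v[4]=12≥7); i<j, swap → [6, 0, 4, 2, 1, -2, 12, 10, 13, 11, 7]
j→5, i→6; i≥j, return j=5. v = [6, 0, 4, 2, 1, -2, 12, 10, 13, 11, 7]

5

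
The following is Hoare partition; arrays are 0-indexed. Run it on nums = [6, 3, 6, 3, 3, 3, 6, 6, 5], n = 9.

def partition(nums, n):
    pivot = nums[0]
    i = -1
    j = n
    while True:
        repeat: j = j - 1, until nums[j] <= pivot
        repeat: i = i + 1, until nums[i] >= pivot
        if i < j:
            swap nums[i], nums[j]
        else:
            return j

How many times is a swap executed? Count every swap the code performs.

pivot = nums[0] = 6; i = -1, j = 9
j→8 (nums[8]=5≤6), i→0 (nums[0]=6≥6); i<j, swap → [5, 3, 6, 3, 3, 3, 6, 6, 6]
j→7 (nums[7]=6≤6), i→2 (nums[2]=6≥6); i<j, swap → [5, 3, 6, 3, 3, 3, 6, 6, 6]
j→6, i→6; i≥j, return j=6. nums = [5, 3, 6, 3, 3, 3, 6, 6, 6]

2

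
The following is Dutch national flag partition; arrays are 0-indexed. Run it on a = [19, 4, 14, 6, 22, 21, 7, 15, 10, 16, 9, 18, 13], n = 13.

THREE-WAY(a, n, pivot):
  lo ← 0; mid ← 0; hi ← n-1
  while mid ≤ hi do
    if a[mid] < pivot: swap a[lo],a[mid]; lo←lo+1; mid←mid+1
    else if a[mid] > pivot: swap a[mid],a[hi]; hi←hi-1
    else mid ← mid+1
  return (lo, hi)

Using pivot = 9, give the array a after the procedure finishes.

lo=0 mid=0 hi=12
19>9: swap(0,12), hi=11 ⇒ [13, 4, 14, 6, 22, 21, 7, 15, 10, 16, 9, 18, 19]
13>9: swap(0,11), hi=10 ⇒ [18, 4, 14, 6, 22, 21, 7, 15, 10, 16, 9, 13, 19]
18>9: swap(0,10), hi=9 ⇒ [9, 4, 14, 6, 22, 21, 7, 15, 10, 16, 18, 13, 19]
9=9: mid=1
4<9: swap(0,1), lo=1 mid=2 ⇒ [4, 9, 14, 6, 22, 21, 7, 15, 10, 16, 18, 13, 19]
14>9: swap(2,9), hi=8 ⇒ [4, 9, 16, 6, 22, 21, 7, 15, 10, 14, 18, 13, 19]
16>9: swap(2,8), hi=7 ⇒ [4, 9, 10, 6, 22, 21, 7, 15, 16, 14, 18, 13, 19]
10>9: swap(2,7), hi=6 ⇒ [4, 9, 15, 6, 22, 21, 7, 10, 16, 14, 18, 13, 19]
15>9: swap(2,6), hi=5 ⇒ [4, 9, 7, 6, 22, 21, 15, 10, 16, 14, 18, 13, 19]
7<9: swap(1,2), lo=2 mid=3 ⇒ [4, 7, 9, 6, 22, 21, 15, 10, 16, 14, 18, 13, 19]
6<9: swap(2,3), lo=3 mid=4 ⇒ [4, 7, 6, 9, 22, 21, 15, 10, 16, 14, 18, 13, 19]
22>9: swap(4,5), hi=4 ⇒ [4, 7, 6, 9, 21, 22, 15, 10, 16, 14, 18, 13, 19]
21>9: swap(4,4), hi=3 ⇒ [4, 7, 6, 9, 21, 22, 15, 10, 16, 14, 18, 13, 19]
done. lo=3 hi=3; a=[4, 7, 6, 9, 21, 22, 15, 10, 16, 14, 18, 13, 19]

[4, 7, 6, 9, 21, 22, 15, 10, 16, 14, 18, 13, 19]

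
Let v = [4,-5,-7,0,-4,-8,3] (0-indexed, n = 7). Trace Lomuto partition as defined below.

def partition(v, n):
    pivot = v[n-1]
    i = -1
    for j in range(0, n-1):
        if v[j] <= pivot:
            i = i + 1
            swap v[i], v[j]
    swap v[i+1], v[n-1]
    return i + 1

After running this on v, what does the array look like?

pivot=3, i=-1
j=0: 4>3, skip
j=1: -5≤3, i=0, swap(0,1) ⇒ [-5,4,-7,0,-4,-8,3]
j=2: -7≤3, i=1, swap(1,2) ⇒ [-5,-7,4,0,-4,-8,3]
j=3: 0≤3, i=2, swap(2,3) ⇒ [-5,-7,0,4,-4,-8,3]
j=4: -4≤3, i=3, swap(3,4) ⇒ [-5,-7,0,-4,4,-8,3]
j=5: -8≤3, i=4, swap(4,5) ⇒ [-5,-7,0,-4,-8,4,3]
swap(5,6) ⇒ [-5,-7,0,-4,-8,3,4]; return 5

[-5,-7,0,-4,-8,3,4]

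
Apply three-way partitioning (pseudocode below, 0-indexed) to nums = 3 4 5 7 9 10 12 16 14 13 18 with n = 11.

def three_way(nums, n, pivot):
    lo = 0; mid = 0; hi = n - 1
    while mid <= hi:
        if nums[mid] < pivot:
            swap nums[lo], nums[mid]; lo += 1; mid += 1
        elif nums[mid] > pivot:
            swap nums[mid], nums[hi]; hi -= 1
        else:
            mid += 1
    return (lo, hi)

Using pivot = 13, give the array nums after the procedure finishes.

3 4 5 7 9 10 12 13 14 18 16

pivot = 13; lo=0, mid=0, hi=10
nums[mid]=3<13: swap nums[0],nums[0]; lo=1,mid=1 → 3 4 5 7 9 10 12 16 14 13 18
nums[mid]=4<13: swap nums[1],nums[1]; lo=2,mid=2 → 3 4 5 7 9 10 12 16 14 13 18
nums[mid]=5<13: swap nums[2],nums[2]; lo=3,mid=3 → 3 4 5 7 9 10 12 16 14 13 18
nums[mid]=7<13: swap nums[3],nums[3]; lo=4,mid=4 → 3 4 5 7 9 10 12 16 14 13 18
nums[mid]=9<13: swap nums[4],nums[4]; lo=5,mid=5 → 3 4 5 7 9 10 12 16 14 13 18
nums[mid]=10<13: swap nums[5],nums[5]; lo=6,mid=6 → 3 4 5 7 9 10 12 16 14 13 18
nums[mid]=12<13: swap nums[6],nums[6]; lo=7,mid=7 → 3 4 5 7 9 10 12 16 14 13 18
nums[mid]=16>13: swap nums[7],nums[10]; hi=9 → 3 4 5 7 9 10 12 18 14 13 16
nums[mid]=18>13: swap nums[7],nums[9]; hi=8 → 3 4 5 7 9 10 12 13 14 18 16
nums[mid]=13=13: mid=8
nums[mid]=14>13: swap nums[8],nums[8]; hi=7 → 3 4 5 7 9 10 12 13 14 18 16
end: lo=7, hi=7; nums = 3 4 5 7 9 10 12 13 14 18 16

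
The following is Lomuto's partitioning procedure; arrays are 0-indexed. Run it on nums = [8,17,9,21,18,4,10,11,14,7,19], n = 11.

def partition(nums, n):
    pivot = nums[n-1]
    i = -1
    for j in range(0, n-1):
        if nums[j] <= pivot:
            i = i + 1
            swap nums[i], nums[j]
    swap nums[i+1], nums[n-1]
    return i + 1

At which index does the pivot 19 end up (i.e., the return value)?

9

pivot = nums[10] = 19; i = -1
j=0: nums[0]=8 ≤ 19 → i=0, swap nums[0],nums[0] (no change) → [8,17,9,21,18,4,10,11,14,7,19]
j=1: nums[1]=17 ≤ 19 → i=1, swap nums[1],nums[1] (no change) → [8,17,9,21,18,4,10,11,14,7,19]
j=2: nums[2]=9 ≤ 19 → i=2, swap nums[2],nums[2] (no change) → [8,17,9,21,18,4,10,11,14,7,19]
j=3: nums[3]=21 > 19 → no swap
j=4: nums[4]=18 ≤ 19 → i=3, swap nums[3],nums[4] → [8,17,9,18,21,4,10,11,14,7,19]
j=5: nums[5]=4 ≤ 19 → i=4, swap nums[4],nums[5] → [8,17,9,18,4,21,10,11,14,7,19]
j=6: nums[6]=10 ≤ 19 → i=5, swap nums[5],nums[6] → [8,17,9,18,4,10,21,11,14,7,19]
j=7: nums[7]=11 ≤ 19 → i=6, swap nums[6],nums[7] → [8,17,9,18,4,10,11,21,14,7,19]
j=8: nums[8]=14 ≤ 19 → i=7, swap nums[7],nums[8] → [8,17,9,18,4,10,11,14,21,7,19]
j=9: nums[9]=7 ≤ 19 → i=8, swap nums[8],nums[9] → [8,17,9,18,4,10,11,14,7,21,19]
final swap nums[9],nums[10] → [8,17,9,18,4,10,11,14,7,19,21]; return 9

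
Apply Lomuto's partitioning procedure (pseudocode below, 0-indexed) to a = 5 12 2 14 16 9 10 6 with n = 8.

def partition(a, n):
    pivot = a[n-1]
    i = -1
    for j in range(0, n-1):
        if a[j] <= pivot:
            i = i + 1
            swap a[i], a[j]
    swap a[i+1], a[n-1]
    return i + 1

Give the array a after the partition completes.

pivot=6, i=-1
j=0: 5≤6, i=0, swap(0,0) ⇒ 5 12 2 14 16 9 10 6
j=1: 12>6, skip
j=2: 2≤6, i=1, swap(1,2) ⇒ 5 2 12 14 16 9 10 6
j=3: 14>6, skip
j=4: 16>6, skip
j=5: 9>6, skip
j=6: 10>6, skip
swap(2,7) ⇒ 5 2 6 14 16 9 10 12; return 2

5 2 6 14 16 9 10 12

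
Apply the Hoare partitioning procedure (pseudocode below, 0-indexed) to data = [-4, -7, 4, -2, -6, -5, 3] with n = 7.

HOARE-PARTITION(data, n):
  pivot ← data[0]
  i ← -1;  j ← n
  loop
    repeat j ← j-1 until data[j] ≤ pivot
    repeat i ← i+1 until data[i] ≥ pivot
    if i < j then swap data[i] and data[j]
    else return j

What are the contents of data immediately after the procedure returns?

[-5, -7, -6, -2, 4, -4, 3]

pivot=-4
j stops at 5 (-5), i stops at 0 (-4); swap ⇒ [-5, -7, 4, -2, -6, -4, 3]
j stops at 4 (-6), i stops at 2 (4); swap ⇒ [-5, -7, -6, -2, 4, -4, 3]
j stops at 2, i stops at 3; i≥j ⇒ return 2. data=[-5, -7, -6, -2, 4, -4, 3]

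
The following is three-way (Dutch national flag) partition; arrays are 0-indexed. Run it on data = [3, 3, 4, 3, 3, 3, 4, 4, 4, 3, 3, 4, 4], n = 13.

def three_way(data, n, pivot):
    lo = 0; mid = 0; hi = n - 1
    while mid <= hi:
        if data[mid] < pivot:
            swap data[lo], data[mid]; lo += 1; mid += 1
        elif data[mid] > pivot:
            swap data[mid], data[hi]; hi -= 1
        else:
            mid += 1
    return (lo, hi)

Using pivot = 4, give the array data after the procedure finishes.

lo=0 mid=0 hi=12
3<4: swap(0,0), lo=1 mid=1 ⇒ [3, 3, 4, 3, 3, 3, 4, 4, 4, 3, 3, 4, 4]
3<4: swap(1,1), lo=2 mid=2 ⇒ [3, 3, 4, 3, 3, 3, 4, 4, 4, 3, 3, 4, 4]
4=4: mid=3
3<4: swap(2,3), lo=3 mid=4 ⇒ [3, 3, 3, 4, 3, 3, 4, 4, 4, 3, 3, 4, 4]
3<4: swap(3,4), lo=4 mid=5 ⇒ [3, 3, 3, 3, 4, 3, 4, 4, 4, 3, 3, 4, 4]
3<4: swap(4,5), lo=5 mid=6 ⇒ [3, 3, 3, 3, 3, 4, 4, 4, 4, 3, 3, 4, 4]
4=4: mid=7
4=4: mid=8
4=4: mid=9
3<4: swap(5,9), lo=6 mid=10 ⇒ [3, 3, 3, 3, 3, 3, 4, 4, 4, 4, 3, 4, 4]
3<4: swap(6,10), lo=7 mid=11 ⇒ [3, 3, 3, 3, 3, 3, 3, 4, 4, 4, 4, 4, 4]
4=4: mid=12
4=4: mid=13
done. lo=7 hi=12; data=[3, 3, 3, 3, 3, 3, 3, 4, 4, 4, 4, 4, 4]

[3, 3, 3, 3, 3, 3, 3, 4, 4, 4, 4, 4, 4]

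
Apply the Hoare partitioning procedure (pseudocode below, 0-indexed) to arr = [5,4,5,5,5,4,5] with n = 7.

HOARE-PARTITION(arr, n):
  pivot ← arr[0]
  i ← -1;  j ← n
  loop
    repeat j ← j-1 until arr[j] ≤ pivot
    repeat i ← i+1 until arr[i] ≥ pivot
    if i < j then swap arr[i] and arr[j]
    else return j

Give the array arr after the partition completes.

pivot = arr[0] = 5; i = -1, j = 7
j→6 (arr[6]=5≤5), i→0 (arr[0]=5≥5); i<j, swap → [5,4,5,5,5,4,5]
j→5 (arr[5]=4≤5), i→2 (arr[2]=5≥5); i<j, swap → [5,4,4,5,5,5,5]
j→4 (arr[4]=5≤5), i→3 (arr[3]=5≥5); i<j, swap → [5,4,4,5,5,5,5]
j→3, i→4; i≥j, return j=3. arr = [5,4,4,5,5,5,5]

[5,4,4,5,5,5,5]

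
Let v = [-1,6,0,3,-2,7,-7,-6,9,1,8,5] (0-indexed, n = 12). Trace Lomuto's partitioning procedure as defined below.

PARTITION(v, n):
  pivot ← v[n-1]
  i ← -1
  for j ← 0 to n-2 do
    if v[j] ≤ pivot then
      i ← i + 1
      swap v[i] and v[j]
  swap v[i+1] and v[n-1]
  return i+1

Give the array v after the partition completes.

[-1,0,3,-2,-7,-6,1,5,9,6,8,7]

pivot=5, i=-1
j=0: -1≤5, i=0, swap(0,0) ⇒ [-1,6,0,3,-2,7,-7,-6,9,1,8,5]
j=1: 6>5, skip
j=2: 0≤5, i=1, swap(1,2) ⇒ [-1,0,6,3,-2,7,-7,-6,9,1,8,5]
j=3: 3≤5, i=2, swap(2,3) ⇒ [-1,0,3,6,-2,7,-7,-6,9,1,8,5]
j=4: -2≤5, i=3, swap(3,4) ⇒ [-1,0,3,-2,6,7,-7,-6,9,1,8,5]
j=5: 7>5, skip
j=6: -7≤5, i=4, swap(4,6) ⇒ [-1,0,3,-2,-7,7,6,-6,9,1,8,5]
j=7: -6≤5, i=5, swap(5,7) ⇒ [-1,0,3,-2,-7,-6,6,7,9,1,8,5]
j=8: 9>5, skip
j=9: 1≤5, i=6, swap(6,9) ⇒ [-1,0,3,-2,-7,-6,1,7,9,6,8,5]
j=10: 8>5, skip
swap(7,11) ⇒ [-1,0,3,-2,-7,-6,1,5,9,6,8,7]; return 7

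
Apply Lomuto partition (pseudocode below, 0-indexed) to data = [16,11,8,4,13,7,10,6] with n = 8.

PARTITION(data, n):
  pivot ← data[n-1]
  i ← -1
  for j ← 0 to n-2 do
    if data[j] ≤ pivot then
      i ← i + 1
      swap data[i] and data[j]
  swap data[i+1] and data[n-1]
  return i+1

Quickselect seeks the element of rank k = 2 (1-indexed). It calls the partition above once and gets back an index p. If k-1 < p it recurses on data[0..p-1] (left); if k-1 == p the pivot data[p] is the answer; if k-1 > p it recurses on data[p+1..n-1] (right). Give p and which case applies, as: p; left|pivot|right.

1; pivot

pivot = data[7] = 6; i = -1
j=0: data[0]=16 > 6 → no swap
j=1: data[1]=11 > 6 → no swap
j=2: data[2]=8 > 6 → no swap
j=3: data[3]=4 ≤ 6 → i=0, swap data[0],data[3] → [4,11,8,16,13,7,10,6]
j=4: data[4]=13 > 6 → no swap
j=5: data[5]=7 > 6 → no swap
j=6: data[6]=10 > 6 → no swap
final swap data[1],data[7] → [4,6,8,16,13,7,10,11]; return 1
p = 1; k-1 = 1 == 1 ⇒ pivot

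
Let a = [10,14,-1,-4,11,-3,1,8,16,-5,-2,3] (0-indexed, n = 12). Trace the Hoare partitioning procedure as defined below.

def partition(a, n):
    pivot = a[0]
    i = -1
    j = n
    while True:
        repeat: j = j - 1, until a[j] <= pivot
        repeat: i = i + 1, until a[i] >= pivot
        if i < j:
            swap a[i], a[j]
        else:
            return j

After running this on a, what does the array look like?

pivot = a[0] = 10; i = -1, j = 12
j→11 (a[11]=3≤10), i→0 (a[0]=10≥10); i<j, swap → [3,14,-1,-4,11,-3,1,8,16,-5,-2,10]
j→10 (a[10]=-2≤10), i→1 (a[1]=14≥10); i<j, swap → [3,-2,-1,-4,11,-3,1,8,16,-5,14,10]
j→9 (a[9]=-5≤10), i→4 (a[4]=11≥10); i<j, swap → [3,-2,-1,-4,-5,-3,1,8,16,11,14,10]
j→7, i→8; i≥j, return j=7. a = [3,-2,-1,-4,-5,-3,1,8,16,11,14,10]

[3,-2,-1,-4,-5,-3,1,8,16,11,14,10]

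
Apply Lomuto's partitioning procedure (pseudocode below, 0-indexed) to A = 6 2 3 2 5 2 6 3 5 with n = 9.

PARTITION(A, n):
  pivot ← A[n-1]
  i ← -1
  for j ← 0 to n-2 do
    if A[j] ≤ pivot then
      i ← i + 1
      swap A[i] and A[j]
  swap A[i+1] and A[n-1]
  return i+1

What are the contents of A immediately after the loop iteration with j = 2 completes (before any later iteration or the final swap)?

pivot = A[8] = 5; i = -1
j=0: A[0]=6 > 5 → no swap
j=1: A[1]=2 ≤ 5 → i=0, swap A[0],A[1] → 2 6 3 2 5 2 6 3 5
j=2: A[2]=3 ≤ 5 → i=1, swap A[1],A[2] → 2 3 6 2 5 2 6 3 5
(after j=2) A = 2 3 6 2 5 2 6 3 5

2 3 6 2 5 2 6 3 5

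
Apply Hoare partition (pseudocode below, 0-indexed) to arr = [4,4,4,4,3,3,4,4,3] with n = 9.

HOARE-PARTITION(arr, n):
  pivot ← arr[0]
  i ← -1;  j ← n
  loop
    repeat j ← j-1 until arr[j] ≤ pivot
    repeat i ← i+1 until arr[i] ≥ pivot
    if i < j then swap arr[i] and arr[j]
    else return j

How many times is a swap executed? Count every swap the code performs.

4

pivot = arr[0] = 4; i = -1, j = 9
j→8 (arr[8]=3≤4), i→0 (arr[0]=4≥4); i<j, swap → [3,4,4,4,3,3,4,4,4]
j→7 (arr[7]=4≤4), i→1 (arr[1]=4≥4); i<j, swap → [3,4,4,4,3,3,4,4,4]
j→6 (arr[6]=4≤4), i→2 (arr[2]=4≥4); i<j, swap → [3,4,4,4,3,3,4,4,4]
j→5 (arr[5]=3≤4), i→3 (arr[3]=4≥4); i<j, swap → [3,4,4,3,3,4,4,4,4]
j→4, i→5; i≥j, return j=4. arr = [3,4,4,3,3,4,4,4,4]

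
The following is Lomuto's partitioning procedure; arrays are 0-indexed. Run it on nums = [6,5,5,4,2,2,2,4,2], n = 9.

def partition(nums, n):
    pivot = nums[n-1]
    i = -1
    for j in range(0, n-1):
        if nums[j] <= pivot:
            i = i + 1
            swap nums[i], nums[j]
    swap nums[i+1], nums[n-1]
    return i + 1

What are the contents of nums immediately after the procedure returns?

[2,2,2,2,6,5,5,4,4]

pivot=2, i=-1
j=0: 6>2, skip
j=1: 5>2, skip
j=2: 5>2, skip
j=3: 4>2, skip
j=4: 2≤2, i=0, swap(0,4) ⇒ [2,5,5,4,6,2,2,4,2]
j=5: 2≤2, i=1, swap(1,5) ⇒ [2,2,5,4,6,5,2,4,2]
j=6: 2≤2, i=2, swap(2,6) ⇒ [2,2,2,4,6,5,5,4,2]
j=7: 4>2, skip
swap(3,8) ⇒ [2,2,2,2,6,5,5,4,4]; return 3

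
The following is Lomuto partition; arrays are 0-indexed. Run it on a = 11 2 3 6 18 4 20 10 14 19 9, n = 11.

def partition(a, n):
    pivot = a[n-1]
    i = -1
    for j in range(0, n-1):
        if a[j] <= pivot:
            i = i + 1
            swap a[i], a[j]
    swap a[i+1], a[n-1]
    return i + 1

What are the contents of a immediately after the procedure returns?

2 3 6 4 9 11 20 10 14 19 18

pivot = a[10] = 9; i = -1
j=0: a[0]=11 > 9 → no swap
j=1: a[1]=2 ≤ 9 → i=0, swap a[0],a[1] → 2 11 3 6 18 4 20 10 14 19 9
j=2: a[2]=3 ≤ 9 → i=1, swap a[1],a[2] → 2 3 11 6 18 4 20 10 14 19 9
j=3: a[3]=6 ≤ 9 → i=2, swap a[2],a[3] → 2 3 6 11 18 4 20 10 14 19 9
j=4: a[4]=18 > 9 → no swap
j=5: a[5]=4 ≤ 9 → i=3, swap a[3],a[5] → 2 3 6 4 18 11 20 10 14 19 9
j=6: a[6]=20 > 9 → no swap
j=7: a[7]=10 > 9 → no swap
j=8: a[8]=14 > 9 → no swap
j=9: a[9]=19 > 9 → no swap
final swap a[4],a[10] → 2 3 6 4 9 11 20 10 14 19 18; return 4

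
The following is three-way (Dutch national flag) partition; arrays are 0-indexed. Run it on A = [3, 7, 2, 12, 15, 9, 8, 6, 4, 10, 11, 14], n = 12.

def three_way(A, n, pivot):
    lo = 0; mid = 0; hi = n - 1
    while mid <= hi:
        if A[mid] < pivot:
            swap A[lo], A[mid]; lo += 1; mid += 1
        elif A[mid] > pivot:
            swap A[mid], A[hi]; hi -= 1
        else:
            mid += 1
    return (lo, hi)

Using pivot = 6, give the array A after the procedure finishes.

pivot = 6; lo=0, mid=0, hi=11
A[mid]=3<6: swap A[0],A[0]; lo=1,mid=1 → [3, 7, 2, 12, 15, 9, 8, 6, 4, 10, 11, 14]
A[mid]=7>6: swap A[1],A[11]; hi=10 → [3, 14, 2, 12, 15, 9, 8, 6, 4, 10, 11, 7]
A[mid]=14>6: swap A[1],A[10]; hi=9 → [3, 11, 2, 12, 15, 9, 8, 6, 4, 10, 14, 7]
A[mid]=11>6: swap A[1],A[9]; hi=8 → [3, 10, 2, 12, 15, 9, 8, 6, 4, 11, 14, 7]
A[mid]=10>6: swap A[1],A[8]; hi=7 → [3, 4, 2, 12, 15, 9, 8, 6, 10, 11, 14, 7]
A[mid]=4<6: swap A[1],A[1]; lo=2,mid=2 → [3, 4, 2, 12, 15, 9, 8, 6, 10, 11, 14, 7]
A[mid]=2<6: swap A[2],A[2]; lo=3,mid=3 → [3, 4, 2, 12, 15, 9, 8, 6, 10, 11, 14, 7]
A[mid]=12>6: swap A[3],A[7]; hi=6 → [3, 4, 2, 6, 15, 9, 8, 12, 10, 11, 14, 7]
A[mid]=6=6: mid=4
A[mid]=15>6: swap A[4],A[6]; hi=5 → [3, 4, 2, 6, 8, 9, 15, 12, 10, 11, 14, 7]
A[mid]=8>6: swap A[4],A[5]; hi=4 → [3, 4, 2, 6, 9, 8, 15, 12, 10, 11, 14, 7]
A[mid]=9>6: swap A[4],A[4]; hi=3 → [3, 4, 2, 6, 9, 8, 15, 12, 10, 11, 14, 7]
end: lo=3, hi=3; A = [3, 4, 2, 6, 9, 8, 15, 12, 10, 11, 14, 7]

[3, 4, 2, 6, 9, 8, 15, 12, 10, 11, 14, 7]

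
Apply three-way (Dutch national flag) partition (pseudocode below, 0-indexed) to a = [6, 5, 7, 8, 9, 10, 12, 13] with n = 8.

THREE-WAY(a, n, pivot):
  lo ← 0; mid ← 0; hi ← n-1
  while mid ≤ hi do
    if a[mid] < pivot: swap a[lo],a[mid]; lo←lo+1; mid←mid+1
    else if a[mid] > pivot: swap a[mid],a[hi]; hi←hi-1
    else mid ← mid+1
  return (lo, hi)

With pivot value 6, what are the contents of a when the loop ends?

pivot = 6; lo=0, mid=0, hi=7
a[mid]=6=6: mid=1
a[mid]=5<6: swap a[0],a[1]; lo=1,mid=2 → [5, 6, 7, 8, 9, 10, 12, 13]
a[mid]=7>6: swap a[2],a[7]; hi=6 → [5, 6, 13, 8, 9, 10, 12, 7]
a[mid]=13>6: swap a[2],a[6]; hi=5 → [5, 6, 12, 8, 9, 10, 13, 7]
a[mid]=12>6: swap a[2],a[5]; hi=4 → [5, 6, 10, 8, 9, 12, 13, 7]
a[mid]=10>6: swap a[2],a[4]; hi=3 → [5, 6, 9, 8, 10, 12, 13, 7]
a[mid]=9>6: swap a[2],a[3]; hi=2 → [5, 6, 8, 9, 10, 12, 13, 7]
a[mid]=8>6: swap a[2],a[2]; hi=1 → [5, 6, 8, 9, 10, 12, 13, 7]
end: lo=1, hi=1; a = [5, 6, 8, 9, 10, 12, 13, 7]

[5, 6, 8, 9, 10, 12, 13, 7]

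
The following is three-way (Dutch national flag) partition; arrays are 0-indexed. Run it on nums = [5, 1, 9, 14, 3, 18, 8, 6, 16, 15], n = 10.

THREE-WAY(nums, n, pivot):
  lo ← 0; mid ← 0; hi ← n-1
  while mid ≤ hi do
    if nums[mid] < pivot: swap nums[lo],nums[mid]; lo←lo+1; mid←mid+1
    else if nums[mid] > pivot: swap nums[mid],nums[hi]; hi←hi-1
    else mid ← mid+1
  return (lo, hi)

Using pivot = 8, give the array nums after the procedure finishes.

[5, 1, 6, 3, 8, 18, 14, 16, 15, 9]

pivot = 8; lo=0, mid=0, hi=9
nums[mid]=5<8: swap nums[0],nums[0]; lo=1,mid=1 → [5, 1, 9, 14, 3, 18, 8, 6, 16, 15]
nums[mid]=1<8: swap nums[1],nums[1]; lo=2,mid=2 → [5, 1, 9, 14, 3, 18, 8, 6, 16, 15]
nums[mid]=9>8: swap nums[2],nums[9]; hi=8 → [5, 1, 15, 14, 3, 18, 8, 6, 16, 9]
nums[mid]=15>8: swap nums[2],nums[8]; hi=7 → [5, 1, 16, 14, 3, 18, 8, 6, 15, 9]
nums[mid]=16>8: swap nums[2],nums[7]; hi=6 → [5, 1, 6, 14, 3, 18, 8, 16, 15, 9]
nums[mid]=6<8: swap nums[2],nums[2]; lo=3,mid=3 → [5, 1, 6, 14, 3, 18, 8, 16, 15, 9]
nums[mid]=14>8: swap nums[3],nums[6]; hi=5 → [5, 1, 6, 8, 3, 18, 14, 16, 15, 9]
nums[mid]=8=8: mid=4
nums[mid]=3<8: swap nums[3],nums[4]; lo=4,mid=5 → [5, 1, 6, 3, 8, 18, 14, 16, 15, 9]
nums[mid]=18>8: swap nums[5],nums[5]; hi=4 → [5, 1, 6, 3, 8, 18, 14, 16, 15, 9]
end: lo=4, hi=4; nums = [5, 1, 6, 3, 8, 18, 14, 16, 15, 9]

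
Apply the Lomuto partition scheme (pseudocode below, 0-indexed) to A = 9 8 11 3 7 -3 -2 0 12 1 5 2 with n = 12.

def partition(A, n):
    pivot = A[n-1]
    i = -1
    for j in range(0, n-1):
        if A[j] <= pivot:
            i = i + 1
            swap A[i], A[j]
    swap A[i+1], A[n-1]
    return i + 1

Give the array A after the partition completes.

pivot = A[11] = 2; i = -1
j=0: A[0]=9 > 2 → no swap
j=1: A[1]=8 > 2 → no swap
j=2: A[2]=11 > 2 → no swap
j=3: A[3]=3 > 2 → no swap
j=4: A[4]=7 > 2 → no swap
j=5: A[5]=-3 ≤ 2 → i=0, swap A[0],A[5] → -3 8 11 3 7 9 -2 0 12 1 5 2
j=6: A[6]=-2 ≤ 2 → i=1, swap A[1],A[6] → -3 -2 11 3 7 9 8 0 12 1 5 2
j=7: A[7]=0 ≤ 2 → i=2, swap A[2],A[7] → -3 -2 0 3 7 9 8 11 12 1 5 2
j=8: A[8]=12 > 2 → no swap
j=9: A[9]=1 ≤ 2 → i=3, swap A[3],A[9] → -3 -2 0 1 7 9 8 11 12 3 5 2
j=10: A[10]=5 > 2 → no swap
final swap A[4],A[11] → -3 -2 0 1 2 9 8 11 12 3 5 7; return 4

-3 -2 0 1 2 9 8 11 12 3 5 7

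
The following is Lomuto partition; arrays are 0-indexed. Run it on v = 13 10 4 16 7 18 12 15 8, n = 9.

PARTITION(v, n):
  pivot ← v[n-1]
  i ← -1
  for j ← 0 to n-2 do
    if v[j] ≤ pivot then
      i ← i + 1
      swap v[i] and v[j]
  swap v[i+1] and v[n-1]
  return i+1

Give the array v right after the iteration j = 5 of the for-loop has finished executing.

pivot=8, i=-1
j=0: 13>8, skip
j=1: 10>8, skip
j=2: 4≤8, i=0, swap(0,2) ⇒ 4 10 13 16 7 18 12 15 8
j=3: 16>8, skip
j=4: 7≤8, i=1, swap(1,4) ⇒ 4 7 13 16 10 18 12 15 8
j=5: 18>8, skip
(after j=5) v = 4 7 13 16 10 18 12 15 8

4 7 13 16 10 18 12 15 8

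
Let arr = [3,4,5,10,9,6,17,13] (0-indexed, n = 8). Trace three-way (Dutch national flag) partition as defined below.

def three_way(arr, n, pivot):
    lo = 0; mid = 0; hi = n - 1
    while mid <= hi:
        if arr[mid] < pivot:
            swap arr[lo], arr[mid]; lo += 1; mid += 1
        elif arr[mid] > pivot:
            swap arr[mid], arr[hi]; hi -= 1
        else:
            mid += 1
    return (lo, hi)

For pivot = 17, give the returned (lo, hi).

lo=0 mid=0 hi=7
3<17: swap(0,0), lo=1 mid=1 ⇒ [3,4,5,10,9,6,17,13]
4<17: swap(1,1), lo=2 mid=2 ⇒ [3,4,5,10,9,6,17,13]
5<17: swap(2,2), lo=3 mid=3 ⇒ [3,4,5,10,9,6,17,13]
10<17: swap(3,3), lo=4 mid=4 ⇒ [3,4,5,10,9,6,17,13]
9<17: swap(4,4), lo=5 mid=5 ⇒ [3,4,5,10,9,6,17,13]
6<17: swap(5,5), lo=6 mid=6 ⇒ [3,4,5,10,9,6,17,13]
17=17: mid=7
13<17: swap(6,7), lo=7 mid=8 ⇒ [3,4,5,10,9,6,13,17]
done. lo=7 hi=7; arr=[3,4,5,10,9,6,13,17]

(7, 7)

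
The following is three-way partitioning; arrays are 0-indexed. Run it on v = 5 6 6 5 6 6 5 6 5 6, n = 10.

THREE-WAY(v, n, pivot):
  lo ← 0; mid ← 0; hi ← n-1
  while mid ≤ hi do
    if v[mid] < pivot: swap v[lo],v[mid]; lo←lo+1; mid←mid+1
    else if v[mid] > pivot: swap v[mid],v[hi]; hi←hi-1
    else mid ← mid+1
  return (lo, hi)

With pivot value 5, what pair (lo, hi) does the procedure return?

pivot = 5; lo=0, mid=0, hi=9
v[mid]=5=5: mid=1
v[mid]=6>5: swap v[1],v[9]; hi=8 → 5 6 6 5 6 6 5 6 5 6
v[mid]=6>5: swap v[1],v[8]; hi=7 → 5 5 6 5 6 6 5 6 6 6
v[mid]=5=5: mid=2
v[mid]=6>5: swap v[2],v[7]; hi=6 → 5 5 6 5 6 6 5 6 6 6
v[mid]=6>5: swap v[2],v[6]; hi=5 → 5 5 5 5 6 6 6 6 6 6
v[mid]=5=5: mid=3
v[mid]=5=5: mid=4
v[mid]=6>5: swap v[4],v[5]; hi=4 → 5 5 5 5 6 6 6 6 6 6
v[mid]=6>5: swap v[4],v[4]; hi=3 → 5 5 5 5 6 6 6 6 6 6
end: lo=0, hi=3; v = 5 5 5 5 6 6 6 6 6 6

(0, 3)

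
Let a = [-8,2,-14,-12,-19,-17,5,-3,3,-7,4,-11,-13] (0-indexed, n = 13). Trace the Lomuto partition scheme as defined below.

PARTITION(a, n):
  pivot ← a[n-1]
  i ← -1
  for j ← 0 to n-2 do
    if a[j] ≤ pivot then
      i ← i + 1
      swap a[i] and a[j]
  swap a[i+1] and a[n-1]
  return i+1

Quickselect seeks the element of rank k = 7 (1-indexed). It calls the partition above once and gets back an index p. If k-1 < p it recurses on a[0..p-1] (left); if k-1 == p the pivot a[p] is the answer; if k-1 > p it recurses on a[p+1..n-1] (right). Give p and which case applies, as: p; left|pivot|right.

3; right

pivot = a[12] = -13; i = -1
j=0: a[0]=-8 > -13 → no swap
j=1: a[1]=2 > -13 → no swap
j=2: a[2]=-14 ≤ -13 → i=0, swap a[0],a[2] → [-14,2,-8,-12,-19,-17,5,-3,3,-7,4,-11,-13]
j=3: a[3]=-12 > -13 → no swap
j=4: a[4]=-19 ≤ -13 → i=1, swap a[1],a[4] → [-14,-19,-8,-12,2,-17,5,-3,3,-7,4,-11,-13]
j=5: a[5]=-17 ≤ -13 → i=2, swap a[2],a[5] → [-14,-19,-17,-12,2,-8,5,-3,3,-7,4,-11,-13]
j=6: a[6]=5 > -13 → no swap
j=7: a[7]=-3 > -13 → no swap
j=8: a[8]=3 > -13 → no swap
j=9: a[9]=-7 > -13 → no swap
j=10: a[10]=4 > -13 → no swap
j=11: a[11]=-11 > -13 → no swap
final swap a[3],a[12] → [-14,-19,-17,-13,2,-8,5,-3,3,-7,4,-11,-12]; return 3
p = 3; k-1 = 6 > 3 ⇒ right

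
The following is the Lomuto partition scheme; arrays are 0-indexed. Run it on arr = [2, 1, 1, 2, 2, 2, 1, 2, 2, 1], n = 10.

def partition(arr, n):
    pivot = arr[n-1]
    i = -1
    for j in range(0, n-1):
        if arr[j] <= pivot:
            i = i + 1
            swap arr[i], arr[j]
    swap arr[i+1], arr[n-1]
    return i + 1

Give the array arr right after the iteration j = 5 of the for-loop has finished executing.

[1, 1, 2, 2, 2, 2, 1, 2, 2, 1]

pivot = arr[9] = 1; i = -1
j=0: arr[0]=2 > 1 → no swap
j=1: arr[1]=1 ≤ 1 → i=0, swap arr[0],arr[1] → [1, 2, 1, 2, 2, 2, 1, 2, 2, 1]
j=2: arr[2]=1 ≤ 1 → i=1, swap arr[1],arr[2] → [1, 1, 2, 2, 2, 2, 1, 2, 2, 1]
j=3: arr[3]=2 > 1 → no swap
j=4: arr[4]=2 > 1 → no swap
j=5: arr[5]=2 > 1 → no swap
(after j=5) arr = [1, 1, 2, 2, 2, 2, 1, 2, 2, 1]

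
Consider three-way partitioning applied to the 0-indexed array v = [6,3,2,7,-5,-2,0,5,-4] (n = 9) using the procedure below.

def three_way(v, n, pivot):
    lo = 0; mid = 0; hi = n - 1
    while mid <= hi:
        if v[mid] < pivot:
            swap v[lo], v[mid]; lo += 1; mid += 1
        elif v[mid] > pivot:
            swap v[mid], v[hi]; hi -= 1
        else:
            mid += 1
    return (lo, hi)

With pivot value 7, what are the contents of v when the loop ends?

[6,3,2,-5,-2,0,5,-4,7]

lo=0 mid=0 hi=8
6<7: swap(0,0), lo=1 mid=1 ⇒ [6,3,2,7,-5,-2,0,5,-4]
3<7: swap(1,1), lo=2 mid=2 ⇒ [6,3,2,7,-5,-2,0,5,-4]
2<7: swap(2,2), lo=3 mid=3 ⇒ [6,3,2,7,-5,-2,0,5,-4]
7=7: mid=4
-5<7: swap(3,4), lo=4 mid=5 ⇒ [6,3,2,-5,7,-2,0,5,-4]
-2<7: swap(4,5), lo=5 mid=6 ⇒ [6,3,2,-5,-2,7,0,5,-4]
0<7: swap(5,6), lo=6 mid=7 ⇒ [6,3,2,-5,-2,0,7,5,-4]
5<7: swap(6,7), lo=7 mid=8 ⇒ [6,3,2,-5,-2,0,5,7,-4]
-4<7: swap(7,8), lo=8 mid=9 ⇒ [6,3,2,-5,-2,0,5,-4,7]
done. lo=8 hi=8; v=[6,3,2,-5,-2,0,5,-4,7]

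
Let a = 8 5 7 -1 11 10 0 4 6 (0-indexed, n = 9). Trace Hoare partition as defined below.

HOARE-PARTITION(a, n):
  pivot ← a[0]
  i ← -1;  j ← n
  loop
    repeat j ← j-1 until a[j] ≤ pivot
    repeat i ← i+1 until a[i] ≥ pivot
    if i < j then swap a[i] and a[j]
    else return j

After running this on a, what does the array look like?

pivot=8
j stops at 8 (6), i stops at 0 (8); swap ⇒ 6 5 7 -1 11 10 0 4 8
j stops at 7 (4), i stops at 4 (11); swap ⇒ 6 5 7 -1 4 10 0 11 8
j stops at 6 (0), i stops at 5 (10); swap ⇒ 6 5 7 -1 4 0 10 11 8
j stops at 5, i stops at 6; i≥j ⇒ return 5. a=6 5 7 -1 4 0 10 11 8

6 5 7 -1 4 0 10 11 8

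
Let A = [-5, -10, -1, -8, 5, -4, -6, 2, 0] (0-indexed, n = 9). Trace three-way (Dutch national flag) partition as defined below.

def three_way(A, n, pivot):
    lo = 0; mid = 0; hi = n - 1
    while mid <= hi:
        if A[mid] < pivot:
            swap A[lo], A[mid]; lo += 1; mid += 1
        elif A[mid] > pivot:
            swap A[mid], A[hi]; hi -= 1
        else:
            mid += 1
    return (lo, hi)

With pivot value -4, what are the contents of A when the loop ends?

lo=0 mid=0 hi=8
-5<-4: swap(0,0), lo=1 mid=1 ⇒ [-5, -10, -1, -8, 5, -4, -6, 2, 0]
-10<-4: swap(1,1), lo=2 mid=2 ⇒ [-5, -10, -1, -8, 5, -4, -6, 2, 0]
-1>-4: swap(2,8), hi=7 ⇒ [-5, -10, 0, -8, 5, -4, -6, 2, -1]
0>-4: swap(2,7), hi=6 ⇒ [-5, -10, 2, -8, 5, -4, -6, 0, -1]
2>-4: swap(2,6), hi=5 ⇒ [-5, -10, -6, -8, 5, -4, 2, 0, -1]
-6<-4: swap(2,2), lo=3 mid=3 ⇒ [-5, -10, -6, -8, 5, -4, 2, 0, -1]
-8<-4: swap(3,3), lo=4 mid=4 ⇒ [-5, -10, -6, -8, 5, -4, 2, 0, -1]
5>-4: swap(4,5), hi=4 ⇒ [-5, -10, -6, -8, -4, 5, 2, 0, -1]
-4=-4: mid=5
done. lo=4 hi=4; A=[-5, -10, -6, -8, -4, 5, 2, 0, -1]

[-5, -10, -6, -8, -4, 5, 2, 0, -1]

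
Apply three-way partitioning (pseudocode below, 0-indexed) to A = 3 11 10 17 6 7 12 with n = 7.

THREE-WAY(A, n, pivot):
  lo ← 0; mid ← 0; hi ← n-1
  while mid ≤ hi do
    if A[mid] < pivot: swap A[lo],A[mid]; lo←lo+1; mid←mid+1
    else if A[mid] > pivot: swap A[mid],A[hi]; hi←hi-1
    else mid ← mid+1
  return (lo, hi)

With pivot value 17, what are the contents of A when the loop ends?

lo=0 mid=0 hi=6
3<17: swap(0,0), lo=1 mid=1 ⇒ 3 11 10 17 6 7 12
11<17: swap(1,1), lo=2 mid=2 ⇒ 3 11 10 17 6 7 12
10<17: swap(2,2), lo=3 mid=3 ⇒ 3 11 10 17 6 7 12
17=17: mid=4
6<17: swap(3,4), lo=4 mid=5 ⇒ 3 11 10 6 17 7 12
7<17: swap(4,5), lo=5 mid=6 ⇒ 3 11 10 6 7 17 12
12<17: swap(5,6), lo=6 mid=7 ⇒ 3 11 10 6 7 12 17
done. lo=6 hi=6; A=3 11 10 6 7 12 17

3 11 10 6 7 12 17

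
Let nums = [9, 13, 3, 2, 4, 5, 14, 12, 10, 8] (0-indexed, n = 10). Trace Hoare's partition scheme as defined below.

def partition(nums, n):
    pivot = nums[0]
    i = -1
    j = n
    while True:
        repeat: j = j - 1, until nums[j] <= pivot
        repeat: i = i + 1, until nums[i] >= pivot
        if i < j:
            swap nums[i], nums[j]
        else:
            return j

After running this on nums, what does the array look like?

[8, 5, 3, 2, 4, 13, 14, 12, 10, 9]

pivot = nums[0] = 9; i = -1, j = 10
j→9 (nums[9]=8≤9), i→0 (nums[0]=9≥9); i<j, swap → [8, 13, 3, 2, 4, 5, 14, 12, 10, 9]
j→5 (nums[5]=5≤9), i→1 (nums[1]=13≥9); i<j, swap → [8, 5, 3, 2, 4, 13, 14, 12, 10, 9]
j→4, i→5; i≥j, return j=4. nums = [8, 5, 3, 2, 4, 13, 14, 12, 10, 9]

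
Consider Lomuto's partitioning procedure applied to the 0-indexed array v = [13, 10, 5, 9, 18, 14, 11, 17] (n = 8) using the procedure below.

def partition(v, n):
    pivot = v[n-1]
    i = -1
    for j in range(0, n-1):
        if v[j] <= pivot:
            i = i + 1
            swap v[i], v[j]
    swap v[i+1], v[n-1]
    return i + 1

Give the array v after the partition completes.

pivot=17, i=-1
j=0: 13≤17, i=0, swap(0,0) ⇒ [13, 10, 5, 9, 18, 14, 11, 17]
j=1: 10≤17, i=1, swap(1,1) ⇒ [13, 10, 5, 9, 18, 14, 11, 17]
j=2: 5≤17, i=2, swap(2,2) ⇒ [13, 10, 5, 9, 18, 14, 11, 17]
j=3: 9≤17, i=3, swap(3,3) ⇒ [13, 10, 5, 9, 18, 14, 11, 17]
j=4: 18>17, skip
j=5: 14≤17, i=4, swap(4,5) ⇒ [13, 10, 5, 9, 14, 18, 11, 17]
j=6: 11≤17, i=5, swap(5,6) ⇒ [13, 10, 5, 9, 14, 11, 18, 17]
swap(6,7) ⇒ [13, 10, 5, 9, 14, 11, 17, 18]; return 6

[13, 10, 5, 9, 14, 11, 17, 18]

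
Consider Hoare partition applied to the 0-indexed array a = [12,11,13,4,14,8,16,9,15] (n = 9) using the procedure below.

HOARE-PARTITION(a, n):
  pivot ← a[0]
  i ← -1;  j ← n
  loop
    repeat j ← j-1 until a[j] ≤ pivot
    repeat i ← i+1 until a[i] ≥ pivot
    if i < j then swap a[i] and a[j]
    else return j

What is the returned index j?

pivot = a[0] = 12; i = -1, j = 9
j→7 (a[7]=9≤12), i→0 (a[0]=12≥12); i<j, swap → [9,11,13,4,14,8,16,12,15]
j→5 (a[5]=8≤12), i→2 (a[2]=13≥12); i<j, swap → [9,11,8,4,14,13,16,12,15]
j→3, i→4; i≥j, return j=3. a = [9,11,8,4,14,13,16,12,15]

3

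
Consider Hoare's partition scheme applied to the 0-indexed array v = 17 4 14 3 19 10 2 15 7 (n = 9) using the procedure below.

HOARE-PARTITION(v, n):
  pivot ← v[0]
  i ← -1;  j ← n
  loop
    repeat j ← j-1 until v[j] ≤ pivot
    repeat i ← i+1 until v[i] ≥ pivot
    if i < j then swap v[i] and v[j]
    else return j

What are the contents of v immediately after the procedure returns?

pivot = v[0] = 17; i = -1, j = 9
j→8 (v[8]=7≤17), i→0 (v[0]=17≥17); i<j, swap → 7 4 14 3 19 10 2 15 17
j→7 (v[7]=15≤17), i→4 (v[4]=19≥17); i<j, swap → 7 4 14 3 15 10 2 19 17
j→6, i→7; i≥j, return j=6. v = 7 4 14 3 15 10 2 19 17

7 4 14 3 15 10 2 19 17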